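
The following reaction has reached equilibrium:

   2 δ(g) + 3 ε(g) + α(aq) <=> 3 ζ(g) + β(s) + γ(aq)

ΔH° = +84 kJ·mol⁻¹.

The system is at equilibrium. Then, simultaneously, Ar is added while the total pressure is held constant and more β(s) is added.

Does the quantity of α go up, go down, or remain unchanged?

Adding inert gas at constant total pressure expands the volume and lowers every reacting partial pressure. With Δn_gas = 3 − 5 = -2, Q moves away from K toward the side with fewer gas moles, so the system shifts toward the side with more gas moles — to the left.
β is a pure solid; its activity is 1 regardless of amount, so Q is unaffected — no shift from this change.
The net shift is to the left. α is a reactant, so its amount increases.

increases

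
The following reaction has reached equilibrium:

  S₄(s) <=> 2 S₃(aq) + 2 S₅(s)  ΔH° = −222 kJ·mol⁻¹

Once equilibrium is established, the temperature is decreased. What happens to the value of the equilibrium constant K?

K depends on temperature via the van 't Hoff relation. The forward reaction is exothermic, so lowering T increases K.

increases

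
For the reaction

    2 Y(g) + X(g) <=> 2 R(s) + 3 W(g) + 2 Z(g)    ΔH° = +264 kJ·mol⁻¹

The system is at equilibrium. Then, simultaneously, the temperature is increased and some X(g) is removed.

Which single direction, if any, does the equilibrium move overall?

The forward reaction is endothermic. Raising T favours the endothermic direction — shift to the right.
Removing X (g), a reactant, drives the reaction to the left.
The individual effects push in opposite directions; without quantitative information the net direction cannot be determined.

cannot be determined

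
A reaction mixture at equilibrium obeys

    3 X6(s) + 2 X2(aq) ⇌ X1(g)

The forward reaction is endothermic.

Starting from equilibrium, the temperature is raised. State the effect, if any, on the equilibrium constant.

increases

K depends on temperature via the van 't Hoff relation. The forward reaction is endothermic, so raising T increases K.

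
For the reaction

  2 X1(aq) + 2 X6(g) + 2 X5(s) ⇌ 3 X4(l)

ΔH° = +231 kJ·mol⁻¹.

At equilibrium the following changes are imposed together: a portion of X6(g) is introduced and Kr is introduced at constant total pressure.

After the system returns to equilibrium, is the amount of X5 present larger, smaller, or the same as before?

Adding X6 (g), a reactant, drives the reaction to the right.
Adding inert gas at constant total pressure expands the volume and lowers every reacting partial pressure. With Δn_gas = 0 − 2 = -2, Q moves away from K toward the side with fewer gas moles, so the system shifts toward the side with more gas moles — to the left.
The two effects oppose each other, so the net shift — and hence the change in X5 — cannot be determined from the given information.

cannot be determined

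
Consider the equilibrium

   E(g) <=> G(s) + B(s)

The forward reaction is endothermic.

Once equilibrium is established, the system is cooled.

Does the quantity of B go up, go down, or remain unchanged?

The forward reaction is endothermic. Lowering T favours the exothermic direction — shift to the left.
The net shift is to the left. B is a product, so its amount decreases.

decreases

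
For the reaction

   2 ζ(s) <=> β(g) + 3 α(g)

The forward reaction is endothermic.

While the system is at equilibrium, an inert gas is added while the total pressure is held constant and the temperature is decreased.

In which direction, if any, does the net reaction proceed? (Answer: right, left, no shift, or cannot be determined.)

Adding inert gas at constant total pressure expands the volume and lowers every reacting partial pressure. With Δn_gas = 4 − 0 = +4, Q moves away from K toward the side with fewer gas moles, so the system shifts toward the side with more gas moles — to the right.
The forward reaction is endothermic. Lowering T favours the exothermic direction — shift to the left.
The individual effects push in opposite directions; without quantitative information the net direction cannot be determined.

cannot be determined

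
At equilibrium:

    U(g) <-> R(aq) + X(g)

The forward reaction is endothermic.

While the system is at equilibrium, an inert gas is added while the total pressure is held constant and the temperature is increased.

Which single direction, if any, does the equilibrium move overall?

right

Adding inert gas at constant total pressure expands the volume, scaling every reacting partial pressure by the same factor. Δn_gas = 1 − 1 = 0, so Q is unchanged — no shift.
The forward reaction is endothermic. Raising T favours the endothermic direction — shift to the right.
Only the nonzero effect(s) matter; the net shift is to the right.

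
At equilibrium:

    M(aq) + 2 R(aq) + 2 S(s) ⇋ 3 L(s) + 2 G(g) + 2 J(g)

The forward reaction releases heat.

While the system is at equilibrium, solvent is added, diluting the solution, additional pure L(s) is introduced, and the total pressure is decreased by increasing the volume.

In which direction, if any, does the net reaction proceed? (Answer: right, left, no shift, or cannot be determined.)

Dilution lowers every aqueous concentration by the same factor. Δn_aq = 0 − 3 = -3, so the system shifts toward the side with more dissolved moles — to the left.
L is a pure solid; its activity is 1 regardless of amount, so Q is unaffected — no shift from this change.
Gas moles: reactants 0, products 4 (Δn_gas = +4). Expansion shifts the system toward the side with more moles of gas — to the right.
The individual effects push in opposite directions; without quantitative information the net direction cannot be determined.

cannot be determined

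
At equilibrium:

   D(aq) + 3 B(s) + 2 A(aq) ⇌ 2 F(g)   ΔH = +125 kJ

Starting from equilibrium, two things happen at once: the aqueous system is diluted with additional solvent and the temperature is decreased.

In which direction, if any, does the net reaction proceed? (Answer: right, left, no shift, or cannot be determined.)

Dilution lowers every aqueous concentration by the same factor. Δn_aq = 0 − 3 = -3, so the system shifts toward the side with more dissolved moles — to the left.
The forward reaction is endothermic. Lowering T favours the exothermic direction — shift to the left.
All effects act in the same direction — net shift to the left.

left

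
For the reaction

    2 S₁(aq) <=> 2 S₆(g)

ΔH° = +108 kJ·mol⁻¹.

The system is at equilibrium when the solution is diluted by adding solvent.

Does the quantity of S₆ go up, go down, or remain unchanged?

Dilution lowers every aqueous concentration by the same factor. Δn_aq = 0 − 2 = -2, so the system shifts toward the side with more dissolved moles — to the left.
The net shift is to the left. S₆ is a product, so its amount decreases.

decreases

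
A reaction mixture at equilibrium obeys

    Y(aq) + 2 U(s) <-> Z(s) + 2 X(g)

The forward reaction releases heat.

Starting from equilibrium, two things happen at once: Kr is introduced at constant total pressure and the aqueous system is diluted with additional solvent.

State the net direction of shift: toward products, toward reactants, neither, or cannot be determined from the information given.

cannot be determined

Adding inert gas at constant total pressure expands the volume and lowers every reacting partial pressure. With Δn_gas = 2 − 0 = +2, Q moves away from K toward the side with fewer gas moles, so the system shifts toward the side with more gas moles — to the right.
Dilution lowers every aqueous concentration by the same factor. Δn_aq = 0 − 1 = -1, so the system shifts toward the side with more dissolved moles — to the left.
The individual effects push in opposite directions; without quantitative information the net direction cannot be determined.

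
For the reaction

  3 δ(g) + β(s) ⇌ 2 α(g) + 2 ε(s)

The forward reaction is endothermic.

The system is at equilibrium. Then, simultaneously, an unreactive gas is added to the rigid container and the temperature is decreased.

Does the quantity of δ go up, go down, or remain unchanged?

At constant volume, adding an inert gas leaves every reacting species' partial pressure unchanged, so Q is unchanged — no shift from this change.
The forward reaction is endothermic. Lowering T favours the exothermic direction — shift to the left.
The net shift is to the left. δ is a reactant, so its amount increases.

increases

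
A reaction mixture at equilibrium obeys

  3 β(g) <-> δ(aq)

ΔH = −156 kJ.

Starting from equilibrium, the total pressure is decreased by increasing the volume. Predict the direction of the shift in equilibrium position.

Gas moles: reactants 3, products 0 (Δn_gas = -3). Expansion shifts the system toward the side with more moles of gas — to the left.

left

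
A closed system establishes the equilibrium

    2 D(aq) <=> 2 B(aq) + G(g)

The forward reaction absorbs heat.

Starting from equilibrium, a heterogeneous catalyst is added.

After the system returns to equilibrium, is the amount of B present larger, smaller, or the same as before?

A catalyst speeds both forward and reverse rates equally; it changes neither Q nor K — no shift from this change.
No net shift occurs, so the amount of B is unchanged.

unchanged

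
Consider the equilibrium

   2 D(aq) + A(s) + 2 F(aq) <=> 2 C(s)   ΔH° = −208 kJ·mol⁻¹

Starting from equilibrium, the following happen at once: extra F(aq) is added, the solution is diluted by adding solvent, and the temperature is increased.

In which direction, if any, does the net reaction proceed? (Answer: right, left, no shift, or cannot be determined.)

Adding F (aq), a reactant, drives the reaction to the right.
Dilution lowers every aqueous concentration by the same factor. Δn_aq = 0 − 4 = -4, so the system shifts toward the side with more dissolved moles — to the left.
The forward reaction is exothermic. Raising T favours the endothermic direction — shift to the left.
The individual effects push in opposite directions; without quantitative information the net direction cannot be determined.

cannot be determined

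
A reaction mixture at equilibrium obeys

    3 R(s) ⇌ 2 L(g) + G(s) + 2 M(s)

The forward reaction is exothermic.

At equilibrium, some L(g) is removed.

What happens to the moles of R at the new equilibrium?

decreases

Removing L (g), a product, drives the reaction to the right.
The net shift is to the right. R is a reactant, so its amount decreases.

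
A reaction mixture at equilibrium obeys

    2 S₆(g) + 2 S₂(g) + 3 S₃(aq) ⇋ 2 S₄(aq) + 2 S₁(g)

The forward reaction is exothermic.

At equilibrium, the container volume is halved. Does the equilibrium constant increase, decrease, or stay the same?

The equilibrium constant depends only on temperature. This perturbation may move the position of equilibrium, but since T is unchanged, K itself is unchanged.

unchanged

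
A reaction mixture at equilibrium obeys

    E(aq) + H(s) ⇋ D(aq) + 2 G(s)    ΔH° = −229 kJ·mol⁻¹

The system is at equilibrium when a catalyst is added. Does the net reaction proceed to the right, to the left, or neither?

no shift

A catalyst speeds both forward and reverse rates equally; it changes neither Q nor K — no shift from this change.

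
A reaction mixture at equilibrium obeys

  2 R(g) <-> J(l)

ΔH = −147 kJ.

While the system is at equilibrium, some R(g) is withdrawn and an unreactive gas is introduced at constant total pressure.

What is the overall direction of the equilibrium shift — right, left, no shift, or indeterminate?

left

Removing R (g), a reactant, drives the reaction to the left.
Adding inert gas at constant total pressure expands the volume and lowers every reacting partial pressure. With Δn_gas = 0 − 2 = -2, Q moves away from K toward the side with fewer gas moles, so the system shifts toward the side with more gas moles — to the left.
All effects act in the same direction — net shift to the left.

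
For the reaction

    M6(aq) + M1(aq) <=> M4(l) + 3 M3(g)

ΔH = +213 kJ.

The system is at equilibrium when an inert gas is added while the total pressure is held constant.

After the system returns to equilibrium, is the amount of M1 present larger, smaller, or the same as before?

Adding inert gas at constant total pressure expands the volume and lowers every reacting partial pressure. With Δn_gas = 3 − 0 = +3, Q moves away from K toward the side with fewer gas moles, so the system shifts toward the side with more gas moles — to the right.
The net shift is to the right. M1 is a reactant, so its amount decreases.

decreases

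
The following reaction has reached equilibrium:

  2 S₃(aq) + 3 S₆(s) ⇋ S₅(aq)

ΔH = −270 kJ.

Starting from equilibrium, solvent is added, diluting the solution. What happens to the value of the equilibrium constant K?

unchanged

The equilibrium constant depends only on temperature. This perturbation may move the position of equilibrium, but since T is unchanged, K itself is unchanged.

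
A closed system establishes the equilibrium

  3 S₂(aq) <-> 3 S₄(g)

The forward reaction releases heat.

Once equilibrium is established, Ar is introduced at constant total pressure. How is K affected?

The equilibrium constant depends only on temperature. This perturbation may move the position of equilibrium, but since T is unchanged, K itself is unchanged.

unchanged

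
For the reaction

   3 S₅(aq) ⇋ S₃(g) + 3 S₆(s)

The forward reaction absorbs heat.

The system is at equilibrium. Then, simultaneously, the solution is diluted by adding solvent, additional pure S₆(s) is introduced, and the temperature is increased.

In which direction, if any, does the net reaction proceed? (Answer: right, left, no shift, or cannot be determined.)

Dilution lowers every aqueous concentration by the same factor. Δn_aq = 0 − 3 = -3, so the system shifts toward the side with more dissolved moles — to the left.
S₆ is a pure solid; its activity is 1 regardless of amount, so Q is unaffected — no shift from this change.
The forward reaction is endothermic. Raising T favours the endothermic direction — shift to the right.
The individual effects push in opposite directions; without quantitative information the net direction cannot be determined.

cannot be determined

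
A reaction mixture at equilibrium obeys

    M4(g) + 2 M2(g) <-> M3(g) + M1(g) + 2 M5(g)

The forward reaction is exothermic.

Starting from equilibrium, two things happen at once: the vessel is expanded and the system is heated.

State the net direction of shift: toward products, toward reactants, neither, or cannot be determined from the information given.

Gas moles: reactants 3, products 4 (Δn_gas = +1). Expansion shifts the system toward the side with more moles of gas — to the right.
The forward reaction is exothermic. Raising T favours the endothermic direction — shift to the left.
The individual effects push in opposite directions; without quantitative information the net direction cannot be determined.

cannot be determined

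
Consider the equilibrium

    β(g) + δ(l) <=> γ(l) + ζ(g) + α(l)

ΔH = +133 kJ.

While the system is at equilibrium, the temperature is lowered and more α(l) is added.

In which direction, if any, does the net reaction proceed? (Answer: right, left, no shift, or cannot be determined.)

The forward reaction is endothermic. Lowering T favours the exothermic direction — shift to the left.
α is a pure liquid; its activity is 1 regardless of amount, so Q is unaffected — no shift from this change.
Only the nonzero effect(s) matter; the net shift is to the left.

left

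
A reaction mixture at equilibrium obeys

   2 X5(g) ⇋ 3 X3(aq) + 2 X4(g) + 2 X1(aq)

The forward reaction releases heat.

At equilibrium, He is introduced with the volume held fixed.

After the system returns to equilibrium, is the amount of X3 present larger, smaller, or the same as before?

unchanged

At constant volume, adding an inert gas leaves every reacting species' partial pressure unchanged, so Q is unchanged — no shift from this change.
No net shift occurs, so the amount of X3 is unchanged.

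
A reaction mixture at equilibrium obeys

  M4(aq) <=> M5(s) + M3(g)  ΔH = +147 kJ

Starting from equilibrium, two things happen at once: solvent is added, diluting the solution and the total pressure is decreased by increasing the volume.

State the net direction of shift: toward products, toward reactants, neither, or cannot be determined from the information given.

Dilution lowers every aqueous concentration by the same factor. Δn_aq = 0 − 1 = -1, so the system shifts toward the side with more dissolved moles — to the left.
Gas moles: reactants 0, products 1 (Δn_gas = +1). Expansion shifts the system toward the side with more moles of gas — to the right.
The individual effects push in opposite directions; without quantitative information the net direction cannot be determined.

cannot be determined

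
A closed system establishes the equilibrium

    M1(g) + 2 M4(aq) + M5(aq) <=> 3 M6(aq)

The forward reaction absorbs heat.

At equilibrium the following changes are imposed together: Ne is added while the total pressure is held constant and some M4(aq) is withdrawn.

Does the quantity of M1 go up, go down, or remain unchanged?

increases

Adding inert gas at constant total pressure expands the volume and lowers every reacting partial pressure. With Δn_gas = 0 − 1 = -1, Q moves away from K toward the side with fewer gas moles, so the system shifts toward the side with more gas moles — to the left.
Removing M4 (aq), a reactant, drives the reaction to the left.
The net shift is to the left. M1 is a reactant, so its amount increases.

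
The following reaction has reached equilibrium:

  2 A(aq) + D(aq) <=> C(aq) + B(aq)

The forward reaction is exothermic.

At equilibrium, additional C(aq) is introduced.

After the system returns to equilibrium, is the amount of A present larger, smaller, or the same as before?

Adding C (aq), a product, drives the reaction to the left.
The net shift is to the left. A is a reactant, so its amount increases.

increases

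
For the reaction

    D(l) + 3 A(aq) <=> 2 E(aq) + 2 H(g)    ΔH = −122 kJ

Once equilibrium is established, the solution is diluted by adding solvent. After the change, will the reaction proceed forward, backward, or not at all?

left

Dilution lowers every aqueous concentration by the same factor. Δn_aq = 2 − 3 = -1, so the system shifts toward the side with more dissolved moles — to the left.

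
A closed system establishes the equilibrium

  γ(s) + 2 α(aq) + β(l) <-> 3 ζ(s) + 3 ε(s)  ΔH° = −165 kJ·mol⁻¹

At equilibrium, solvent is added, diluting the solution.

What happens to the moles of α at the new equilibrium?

Dilution lowers every aqueous concentration by the same factor. Δn_aq = 0 − 2 = -2, so the system shifts toward the side with more dissolved moles — to the left.
The net shift is to the left. α is a reactant, so its amount increases.

increases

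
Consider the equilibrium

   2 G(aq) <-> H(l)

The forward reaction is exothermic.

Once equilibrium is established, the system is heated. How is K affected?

decreases

K depends on temperature via the van 't Hoff relation. The forward reaction is exothermic, so raising T decreases K.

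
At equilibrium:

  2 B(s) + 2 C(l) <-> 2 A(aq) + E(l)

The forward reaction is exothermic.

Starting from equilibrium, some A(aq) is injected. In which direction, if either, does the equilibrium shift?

Adding A (aq), a product, drives the reaction to the left.

left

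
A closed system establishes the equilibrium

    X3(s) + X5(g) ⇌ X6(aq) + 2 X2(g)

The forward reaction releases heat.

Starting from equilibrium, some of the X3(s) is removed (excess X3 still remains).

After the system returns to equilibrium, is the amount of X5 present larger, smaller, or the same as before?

unchanged

X3 is a pure solid; its activity is 1 regardless of amount, so Q is unaffected — no shift from this change.
No net shift occurs, so the amount of X5 is unchanged.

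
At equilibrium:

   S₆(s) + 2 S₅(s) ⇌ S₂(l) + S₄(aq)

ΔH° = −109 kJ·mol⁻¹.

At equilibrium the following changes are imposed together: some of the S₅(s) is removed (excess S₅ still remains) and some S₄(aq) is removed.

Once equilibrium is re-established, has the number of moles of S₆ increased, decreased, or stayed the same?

S₅ is a pure solid; its activity is 1 regardless of amount, so Q is unaffected — no shift from this change.
Removing S₄ (aq), a product, drives the reaction to the right.
The net shift is to the right. S₆ is a reactant, so its amount decreases.

decreases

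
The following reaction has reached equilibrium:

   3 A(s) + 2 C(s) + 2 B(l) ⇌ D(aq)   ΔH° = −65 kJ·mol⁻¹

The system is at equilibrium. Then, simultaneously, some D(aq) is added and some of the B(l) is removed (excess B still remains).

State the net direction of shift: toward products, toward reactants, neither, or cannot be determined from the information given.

Adding D (aq), a product, drives the reaction to the left.
B is a pure liquid; its activity is 1 regardless of amount, so Q is unaffected — no shift from this change.
Only the nonzero effect(s) matter; the net shift is to the left.

left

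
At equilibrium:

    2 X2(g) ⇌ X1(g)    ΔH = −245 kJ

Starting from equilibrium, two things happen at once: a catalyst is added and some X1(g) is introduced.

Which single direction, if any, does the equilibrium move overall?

A catalyst speeds both forward and reverse rates equally; it changes neither Q nor K — no shift from this change.
Adding X1 (g), a product, drives the reaction to the left.
Only the nonzero effect(s) matter; the net shift is to the left.

left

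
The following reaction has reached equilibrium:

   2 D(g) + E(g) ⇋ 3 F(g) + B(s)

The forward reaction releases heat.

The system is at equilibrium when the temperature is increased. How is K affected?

K depends on temperature via the van 't Hoff relation. The forward reaction is exothermic, so raising T decreases K.

decreases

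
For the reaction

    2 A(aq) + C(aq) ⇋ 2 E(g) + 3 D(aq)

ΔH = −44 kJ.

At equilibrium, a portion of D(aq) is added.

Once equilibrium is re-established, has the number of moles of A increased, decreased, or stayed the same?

increases

Adding D (aq), a product, drives the reaction to the left.
The net shift is to the left. A is a reactant, so its amount increases.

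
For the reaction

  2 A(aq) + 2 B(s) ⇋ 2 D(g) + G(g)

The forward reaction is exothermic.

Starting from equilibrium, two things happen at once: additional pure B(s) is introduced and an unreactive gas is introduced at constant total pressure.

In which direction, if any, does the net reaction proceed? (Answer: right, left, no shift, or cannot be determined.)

right

B is a pure solid; its activity is 1 regardless of amount, so Q is unaffected — no shift from this change.
Adding inert gas at constant total pressure expands the volume and lowers every reacting partial pressure. With Δn_gas = 3 − 0 = +3, Q moves away from K toward the side with fewer gas moles, so the system shifts toward the side with more gas moles — to the right.
Only the nonzero effect(s) matter; the net shift is to the right.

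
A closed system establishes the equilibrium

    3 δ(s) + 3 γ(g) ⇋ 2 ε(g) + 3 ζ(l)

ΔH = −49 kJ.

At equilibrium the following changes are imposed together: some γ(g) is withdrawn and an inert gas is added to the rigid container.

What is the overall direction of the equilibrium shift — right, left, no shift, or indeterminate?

left

Removing γ (g), a reactant, drives the reaction to the left.
At constant volume, adding an inert gas leaves every reacting species' partial pressure unchanged, so Q is unchanged — no shift from this change.
Only the nonzero effect(s) matter; the net shift is to the left.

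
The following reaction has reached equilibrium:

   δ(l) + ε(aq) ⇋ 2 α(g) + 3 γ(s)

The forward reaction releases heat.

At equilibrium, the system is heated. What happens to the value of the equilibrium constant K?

K depends on temperature via the van 't Hoff relation. The forward reaction is exothermic, so raising T decreases K.

decreases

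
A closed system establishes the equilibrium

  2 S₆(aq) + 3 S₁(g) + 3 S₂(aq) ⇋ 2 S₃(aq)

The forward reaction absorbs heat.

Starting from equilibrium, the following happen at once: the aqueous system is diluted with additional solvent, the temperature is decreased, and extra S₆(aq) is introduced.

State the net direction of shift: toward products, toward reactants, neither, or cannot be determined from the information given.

cannot be determined

Dilution lowers every aqueous concentration by the same factor. Δn_aq = 2 − 5 = -3, so the system shifts toward the side with more dissolved moles — to the left.
The forward reaction is endothermic. Lowering T favours the exothermic direction — shift to the left.
Adding S₆ (aq), a reactant, drives the reaction to the right.
The individual effects push in opposite directions; without quantitative information the net direction cannot be determined.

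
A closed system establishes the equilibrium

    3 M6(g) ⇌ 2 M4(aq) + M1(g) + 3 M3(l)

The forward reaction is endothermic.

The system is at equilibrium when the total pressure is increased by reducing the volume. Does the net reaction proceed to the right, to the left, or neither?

right

Gas moles: reactants 3, products 1 (Δn_gas = -2). Compression shifts the system toward the side with fewer moles of gas — to the right.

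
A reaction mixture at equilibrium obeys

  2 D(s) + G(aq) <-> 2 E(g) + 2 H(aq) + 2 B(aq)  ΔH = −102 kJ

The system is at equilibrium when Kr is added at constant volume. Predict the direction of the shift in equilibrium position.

no shift

At constant volume, adding an inert gas leaves every reacting species' partial pressure unchanged, so Q is unchanged — no shift from this change.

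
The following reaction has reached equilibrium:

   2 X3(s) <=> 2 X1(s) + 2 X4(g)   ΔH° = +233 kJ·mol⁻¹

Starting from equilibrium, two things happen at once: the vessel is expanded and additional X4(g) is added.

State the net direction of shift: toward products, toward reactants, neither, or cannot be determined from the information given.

Gas moles: reactants 0, products 2 (Δn_gas = +2). Expansion shifts the system toward the side with more moles of gas — to the right.
Adding X4 (g), a product, drives the reaction to the left.
The individual effects push in opposite directions; without quantitative information the net direction cannot be determined.

cannot be determined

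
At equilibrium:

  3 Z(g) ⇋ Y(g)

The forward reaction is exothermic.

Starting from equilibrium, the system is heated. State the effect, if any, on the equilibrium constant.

K depends on temperature via the van 't Hoff relation. The forward reaction is exothermic, so raising T decreases K.

decreases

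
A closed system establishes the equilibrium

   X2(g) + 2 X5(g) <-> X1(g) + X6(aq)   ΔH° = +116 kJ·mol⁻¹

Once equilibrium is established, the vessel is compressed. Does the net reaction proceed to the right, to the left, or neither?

Gas moles: reactants 3, products 1 (Δn_gas = -2). Compression shifts the system toward the side with fewer moles of gas — to the right.

right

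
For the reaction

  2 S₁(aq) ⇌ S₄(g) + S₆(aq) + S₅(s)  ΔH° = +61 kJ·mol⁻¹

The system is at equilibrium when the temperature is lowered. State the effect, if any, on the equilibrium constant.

K depends on temperature via the van 't Hoff relation. The forward reaction is endothermic, so lowering T decreases K.

decreases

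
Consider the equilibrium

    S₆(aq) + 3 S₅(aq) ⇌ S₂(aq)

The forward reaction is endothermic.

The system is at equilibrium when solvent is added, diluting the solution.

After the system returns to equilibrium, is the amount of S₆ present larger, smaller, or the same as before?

Dilution lowers every aqueous concentration by the same factor. Δn_aq = 1 − 4 = -3, so the system shifts toward the side with more dissolved moles — to the left.
The net shift is to the left. S₆ is a reactant, so its amount increases.

increases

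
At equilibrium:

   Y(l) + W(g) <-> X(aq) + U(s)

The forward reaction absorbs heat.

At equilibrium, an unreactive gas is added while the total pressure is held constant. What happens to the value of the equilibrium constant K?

unchanged

The equilibrium constant depends only on temperature. This perturbation may move the position of equilibrium, but since T is unchanged, K itself is unchanged.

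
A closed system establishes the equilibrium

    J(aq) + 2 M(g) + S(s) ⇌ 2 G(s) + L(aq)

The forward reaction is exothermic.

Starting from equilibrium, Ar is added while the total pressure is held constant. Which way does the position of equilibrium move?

left

Adding inert gas at constant total pressure expands the volume and lowers every reacting partial pressure. With Δn_gas = 0 − 2 = -2, Q moves away from K toward the side with fewer gas moles, so the system shifts toward the side with more gas moles — to the left.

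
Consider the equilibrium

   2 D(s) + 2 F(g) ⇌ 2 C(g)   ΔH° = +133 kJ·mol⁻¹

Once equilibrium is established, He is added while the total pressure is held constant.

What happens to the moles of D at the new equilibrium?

unchanged

Adding inert gas at constant total pressure expands the volume, scaling every reacting partial pressure by the same factor. Δn_gas = 2 − 2 = 0, so Q is unchanged — no shift.
No net shift occurs, so the amount of D is unchanged.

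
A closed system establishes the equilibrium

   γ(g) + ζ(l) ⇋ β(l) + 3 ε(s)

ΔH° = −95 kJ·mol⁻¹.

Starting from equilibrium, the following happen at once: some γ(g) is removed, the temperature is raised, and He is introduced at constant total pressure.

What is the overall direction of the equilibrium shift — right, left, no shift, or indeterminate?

left

Removing γ (g), a reactant, drives the reaction to the left.
The forward reaction is exothermic. Raising T favours the endothermic direction — shift to the left.
Adding inert gas at constant total pressure expands the volume and lowers every reacting partial pressure. With Δn_gas = 0 − 1 = -1, Q moves away from K toward the side with fewer gas moles, so the system shifts toward the side with more gas moles — to the left.
All effects act in the same direction — net shift to the left.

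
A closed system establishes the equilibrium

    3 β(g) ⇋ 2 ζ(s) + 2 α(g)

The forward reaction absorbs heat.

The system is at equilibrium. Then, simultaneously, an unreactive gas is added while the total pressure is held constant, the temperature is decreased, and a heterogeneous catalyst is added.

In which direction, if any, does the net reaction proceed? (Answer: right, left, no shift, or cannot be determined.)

Adding inert gas at constant total pressure expands the volume and lowers every reacting partial pressure. With Δn_gas = 2 − 3 = -1, Q moves away from K toward the side with fewer gas moles, so the system shifts toward the side with more gas moles — to the left.
The forward reaction is endothermic. Lowering T favours the exothermic direction — shift to the left.
A catalyst speeds both forward and reverse rates equally; it changes neither Q nor K — no shift from this change.
Only the nonzero effect(s) matter; the net shift is to the left.

left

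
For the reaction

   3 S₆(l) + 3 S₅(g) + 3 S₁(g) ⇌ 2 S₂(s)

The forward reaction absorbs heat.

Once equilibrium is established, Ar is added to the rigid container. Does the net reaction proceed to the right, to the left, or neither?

At constant volume, adding an inert gas leaves every reacting species' partial pressure unchanged, so Q is unchanged — no shift from this change.

no shift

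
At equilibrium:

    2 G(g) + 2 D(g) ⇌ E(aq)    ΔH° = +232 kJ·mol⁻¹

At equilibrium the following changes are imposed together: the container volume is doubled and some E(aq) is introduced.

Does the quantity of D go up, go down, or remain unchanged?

increases

Gas moles: reactants 4, products 0 (Δn_gas = -4). Expansion shifts the system toward the side with more moles of gas — to the left.
Adding E (aq), a product, drives the reaction to the left.
The net shift is to the left. D is a reactant, so its amount increases.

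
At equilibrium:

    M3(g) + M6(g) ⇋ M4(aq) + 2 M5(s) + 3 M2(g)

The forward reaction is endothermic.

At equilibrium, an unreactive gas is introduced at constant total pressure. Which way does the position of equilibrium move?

Adding inert gas at constant total pressure expands the volume and lowers every reacting partial pressure. With Δn_gas = 3 − 2 = +1, Q moves away from K toward the side with fewer gas moles, so the system shifts toward the side with more gas moles — to the right.

right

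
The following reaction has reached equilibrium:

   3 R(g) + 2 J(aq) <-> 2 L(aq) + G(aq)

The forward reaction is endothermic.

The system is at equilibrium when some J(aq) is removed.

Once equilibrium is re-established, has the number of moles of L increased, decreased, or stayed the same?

Removing J (aq), a reactant, drives the reaction to the left.
The net shift is to the left. L is a product, so its amount decreases.

decreases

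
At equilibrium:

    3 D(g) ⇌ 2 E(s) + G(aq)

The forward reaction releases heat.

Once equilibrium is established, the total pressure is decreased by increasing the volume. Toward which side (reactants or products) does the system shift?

left

Gas moles: reactants 3, products 0 (Δn_gas = -3). Expansion shifts the system toward the side with more moles of gas — to the left.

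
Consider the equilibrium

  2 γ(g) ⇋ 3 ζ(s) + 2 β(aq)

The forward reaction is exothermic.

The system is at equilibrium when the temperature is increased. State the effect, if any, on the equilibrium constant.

K depends on temperature via the van 't Hoff relation. The forward reaction is exothermic, so raising T decreases K.

decreases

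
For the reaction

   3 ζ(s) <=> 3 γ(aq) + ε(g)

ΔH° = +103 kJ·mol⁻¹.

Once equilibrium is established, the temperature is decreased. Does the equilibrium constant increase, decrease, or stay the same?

decreases

K depends on temperature via the van 't Hoff relation. The forward reaction is endothermic, so lowering T decreases K.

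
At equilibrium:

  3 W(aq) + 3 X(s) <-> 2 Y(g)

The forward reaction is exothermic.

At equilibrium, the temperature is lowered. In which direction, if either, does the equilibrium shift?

The forward reaction is exothermic. Lowering T favours the exothermic direction — shift to the right.

right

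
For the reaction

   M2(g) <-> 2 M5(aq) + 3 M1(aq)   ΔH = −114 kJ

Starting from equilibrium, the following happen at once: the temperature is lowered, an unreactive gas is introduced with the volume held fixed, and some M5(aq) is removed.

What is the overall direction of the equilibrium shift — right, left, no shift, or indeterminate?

The forward reaction is exothermic. Lowering T favours the exothermic direction — shift to the right.
At constant volume, adding an inert gas leaves every reacting species' partial pressure unchanged, so Q is unchanged — no shift from this change.
Removing M5 (aq), a product, drives the reaction to the right.
Only the nonzero effect(s) matter; the net shift is to the right.

right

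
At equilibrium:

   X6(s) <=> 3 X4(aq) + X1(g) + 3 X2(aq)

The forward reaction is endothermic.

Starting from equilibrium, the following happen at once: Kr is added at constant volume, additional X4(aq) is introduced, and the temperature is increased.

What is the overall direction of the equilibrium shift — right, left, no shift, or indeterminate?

At constant volume, adding an inert gas leaves every reacting species' partial pressure unchanged, so Q is unchanged — no shift from this change.
Adding X4 (aq), a product, drives the reaction to the left.
The forward reaction is endothermic. Raising T favours the endothermic direction — shift to the right.
The individual effects push in opposite directions; without quantitative information the net direction cannot be determined.

cannot be determined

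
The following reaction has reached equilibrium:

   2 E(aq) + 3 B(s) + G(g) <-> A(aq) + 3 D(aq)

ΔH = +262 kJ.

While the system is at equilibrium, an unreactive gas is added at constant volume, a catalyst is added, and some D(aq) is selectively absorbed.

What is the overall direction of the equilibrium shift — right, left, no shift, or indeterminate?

right

At constant volume, adding an inert gas leaves every reacting species' partial pressure unchanged, so Q is unchanged — no shift from this change.
A catalyst speeds both forward and reverse rates equally; it changes neither Q nor K — no shift from this change.
Removing D (aq), a product, drives the reaction to the right.
Only the nonzero effect(s) matter; the net shift is to the right.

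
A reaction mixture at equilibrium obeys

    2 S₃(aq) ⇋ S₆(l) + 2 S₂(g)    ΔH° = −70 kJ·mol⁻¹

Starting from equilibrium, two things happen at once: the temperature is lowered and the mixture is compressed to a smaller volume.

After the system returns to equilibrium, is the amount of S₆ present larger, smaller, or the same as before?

The forward reaction is exothermic. Lowering T favours the exothermic direction — shift to the right.
Gas moles: reactants 0, products 2 (Δn_gas = +2). Compression shifts the system toward the side with fewer moles of gas — to the left.
The two effects oppose each other, so the net shift — and hence the change in S₆ — cannot be determined from the given information.

cannot be determined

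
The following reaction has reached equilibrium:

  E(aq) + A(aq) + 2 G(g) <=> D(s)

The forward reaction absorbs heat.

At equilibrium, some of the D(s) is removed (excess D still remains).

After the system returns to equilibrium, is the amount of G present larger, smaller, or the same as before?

D is a pure solid; its activity is 1 regardless of amount, so Q is unaffected — no shift from this change.
No net shift occurs, so the amount of G is unchanged.

unchanged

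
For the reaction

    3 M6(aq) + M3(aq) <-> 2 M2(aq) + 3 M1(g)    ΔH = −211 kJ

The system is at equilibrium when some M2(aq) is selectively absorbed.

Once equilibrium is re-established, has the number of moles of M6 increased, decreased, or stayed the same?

Removing M2 (aq), a product, drives the reaction to the right.
The net shift is to the right. M6 is a reactant, so its amount decreases.

decreases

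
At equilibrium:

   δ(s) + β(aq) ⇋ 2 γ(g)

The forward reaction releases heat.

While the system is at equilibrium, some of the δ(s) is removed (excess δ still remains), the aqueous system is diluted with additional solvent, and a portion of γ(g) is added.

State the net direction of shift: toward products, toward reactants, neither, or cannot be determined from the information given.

δ is a pure solid; its activity is 1 regardless of amount, so Q is unaffected — no shift from this change.
Dilution lowers every aqueous concentration by the same factor. Δn_aq = 0 − 1 = -1, so the system shifts toward the side with more dissolved moles — to the left.
Adding γ (g), a product, drives the reaction to the left.
Only the nonzero effect(s) matter; the net shift is to the left.

left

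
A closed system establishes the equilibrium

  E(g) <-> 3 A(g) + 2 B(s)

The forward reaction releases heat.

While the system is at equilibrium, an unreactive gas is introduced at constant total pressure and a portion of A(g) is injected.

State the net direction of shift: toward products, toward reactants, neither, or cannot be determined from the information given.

Adding inert gas at constant total pressure expands the volume and lowers every reacting partial pressure. With Δn_gas = 3 − 1 = +2, Q moves away from K toward the side with fewer gas moles, so the system shifts toward the side with more gas moles — to the right.
Adding A (g), a product, drives the reaction to the left.
The individual effects push in opposite directions; without quantitative information the net direction cannot be determined.

cannot be determined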